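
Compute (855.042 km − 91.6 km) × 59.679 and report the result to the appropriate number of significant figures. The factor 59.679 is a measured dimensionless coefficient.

855.042 km − 91.6 km = 763.442 km; the difference is limited to 1 decimal place (4 s.f.).
Carrying full precision, 763.442 × 59.679 = 45561.455118 km; 59.679 has 5 s.f., so the result keeps min(4, 5) = 4 s.f.
Rounded to 4 significant figures: 4.556 × 10⁴ km.

4.556 × 10⁴ km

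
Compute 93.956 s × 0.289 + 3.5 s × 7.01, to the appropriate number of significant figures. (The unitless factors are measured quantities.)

93.956 × 0.289 = 27.153284 → 27.2 s (3 s.f., last digit at the 10^-1 place).
3.5 × 7.01 = 24.535 → 25 s (2 s.f., last digit at the 10^0 place).
Sum: 51.688284 s; keep the coarser place, 10^0.
Result: 52 s.

52 s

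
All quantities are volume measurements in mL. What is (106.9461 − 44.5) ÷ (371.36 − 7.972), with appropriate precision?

0.172

106.9461 − 44.5 = 62.4461, limited to 1 d.p. → 3 s.f.; 371.36 − 7.972 = 363.388, limited to 2 d.p. → 5 s.f.
Carrying full precision, 62.4461 ÷ 363.388 = 0.171844144551…; keep min(3, 5) = 3 s.f.
Rounded to 3 significant figures: 0.172.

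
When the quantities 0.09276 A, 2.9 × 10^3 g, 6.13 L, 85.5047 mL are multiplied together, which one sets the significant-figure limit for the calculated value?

0.09276 A → 4 s.f.; 2.9 × 10^3 g → 2 s.f.; 6.13 L → 3 s.f.; 85.5047 mL → 6 s.f.
The fewest is 2 significant figures, from 2.9 × 10^3 g.

2.9 × 10^3 g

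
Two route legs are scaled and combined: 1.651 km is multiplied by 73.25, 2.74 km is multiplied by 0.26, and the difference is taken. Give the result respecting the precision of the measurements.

1.651 × 73.25 = 120.93575 → 120.9 km (4 s.f., last digit at the 10^-1 place).
2.74 × 0.26 = 0.7124 → 0.71 km (2 s.f., last digit at the 10^-2 place).
Difference: 120.22335 km; keep the coarser place, 10^-1.
Result: 120.2 km.

120.2 km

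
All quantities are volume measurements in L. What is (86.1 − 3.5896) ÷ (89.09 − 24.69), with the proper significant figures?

86.1 − 3.5896 = 82.5104, limited to 1 d.p. → 3 s.f.; 89.09 − 24.69 = 64.40, limited to 2 d.p. → 4 s.f.
Carrying full precision, 82.5104 ÷ 64.40 = 1.2812173913…; keep min(3, 4) = 3 s.f.
Rounded to 3 significant figures: 1.28.

1.28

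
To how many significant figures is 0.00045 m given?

2

0.00045: leading zeros are not significant.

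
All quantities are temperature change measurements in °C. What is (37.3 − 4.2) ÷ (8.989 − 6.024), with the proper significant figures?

37.3 − 4.2 = 33.1, limited to 1 d.p. → 3 s.f.; 8.989 − 6.024 = 2.965, limited to 3 d.p. → 4 s.f.
Carrying full precision, 33.1 ÷ 2.965 = 11.1635750422…; keep min(3, 4) = 3 s.f.
Rounded to 3 significant figures: 11.2.

11.2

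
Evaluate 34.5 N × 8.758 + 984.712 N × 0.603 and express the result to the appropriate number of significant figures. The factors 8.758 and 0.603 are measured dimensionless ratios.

34.5 × 8.758 = 302.151 → 302 N (3 s.f., last digit at the 10^0 place).
984.712 × 0.603 = 593.781336 → 594 N (3 s.f., last digit at the 10^0 place).
Sum: 895.932336 N; keep the coarser place, 10^0.
Result: 896 N.

896 N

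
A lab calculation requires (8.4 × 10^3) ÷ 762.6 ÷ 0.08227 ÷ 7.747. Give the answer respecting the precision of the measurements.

17

(8.4 × 10^3) ÷ 762.6 ÷ 0.08227 ÷ 7.747 = 17.2825344738…
Multiplication/division keeps the fewest significant figures: 8.4 × 10^3 → 2 s.f., 762.6 → 4 s.f., 0.08227 → 4 s.f., 7.747 → 4 s.f.; limit is 2.
Rounded to 2 significant figures: 17.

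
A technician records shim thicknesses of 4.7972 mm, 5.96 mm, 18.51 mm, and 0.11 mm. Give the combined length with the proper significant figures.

29.38 mm

4.7972 mm + 5.96 mm + 18.51 mm + 0.11 mm = 29.3772 mm.
Addition/subtraction keeps the fewest decimal places: 4.7972 → 4 decimal places, 5.96 → 2 decimal places, 18.51 → 2 decimal places, 0.11 → 2 decimal places; limit is 2.
Rounded to 2 decimal places: 29.38 mm.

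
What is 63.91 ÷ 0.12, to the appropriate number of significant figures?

5.3 × 10^2

63.91 ÷ 0.12 = 532.583333333…
Multiplication/division keeps the fewest significant figures: 63.91 → 4 s.f., 0.12 → 2 s.f.; limit is 2.
Rounded to 2 significant figures: 5.3 × 10^2.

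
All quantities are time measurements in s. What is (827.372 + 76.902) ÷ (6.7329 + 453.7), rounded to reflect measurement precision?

827.372 + 76.902 = 904.274, limited to 3 d.p. → 6 s.f.; 6.7329 + 453.7 = 460.4329, limited to 1 d.p. → 4 s.f.
Carrying full precision, 904.274 ÷ 460.4329 = 1.96396478184…; keep min(6, 4) = 4 s.f.
Rounded to 4 significant figures: 1.964.

1.964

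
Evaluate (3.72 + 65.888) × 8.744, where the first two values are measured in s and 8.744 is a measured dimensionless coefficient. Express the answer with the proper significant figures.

3.72 s + 65.888 s = 69.608 s; the sum is limited to 2 decimal places (4 s.f.).
Carrying full precision, 69.608 × 8.744 = 608.652352 s; 8.744 has 4 s.f., so the result keeps min(4, 4) = 4 s.f.
Rounded to 4 significant figures: 608.7 s.

608.7 s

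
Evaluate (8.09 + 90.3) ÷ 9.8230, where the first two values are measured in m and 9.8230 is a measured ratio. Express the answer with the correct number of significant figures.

10.0 m

8.09 m + 90.3 m = 98.39 m; the sum is limited to 1 decimal place (3 s.f.).
Carrying full precision, 98.39 ÷ 9.8230 = 10.016288303… m; 9.8230 has 5 s.f., so the result keeps min(3, 5) = 3 s.f.
Rounded to 3 significant figures: 10.0 m.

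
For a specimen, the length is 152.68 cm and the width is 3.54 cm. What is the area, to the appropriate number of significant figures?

area = 152.68 cm × 3.54 cm = 540.4872 cm².
152.68 has 5 significant figures; 3.54 has 3.
Division/multiplication keeps the fewest: 3 significant figures.
Rounded: 540. cm².

540. cm²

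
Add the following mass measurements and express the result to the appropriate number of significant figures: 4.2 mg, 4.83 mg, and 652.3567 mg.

4.2 mg + 4.83 mg + 652.3567 mg = 661.3867 mg.
Addition/subtraction keeps the fewest decimal places: 4.2 → 1 decimal place, 4.83 → 2 decimal places, 652.3567 → 4 decimal places; limit is 1.
Rounded to 1 decimal place: 661.4 mg.

661.4 mg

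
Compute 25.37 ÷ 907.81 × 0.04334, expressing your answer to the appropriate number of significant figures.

1.211 × 10⁻³

25.37 ÷ 907.81 × 0.04334 = 0.0012111959551…
Multiplication/division keeps the fewest significant figures: 25.37 → 4 s.f., 907.81 → 5 s.f., 0.04334 → 4 s.f.; limit is 4.
Rounded to 4 significant figures: 1.211 × 10⁻³.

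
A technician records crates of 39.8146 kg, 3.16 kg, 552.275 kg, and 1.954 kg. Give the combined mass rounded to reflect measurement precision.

597.20 kg

39.8146 kg + 3.16 kg + 552.275 kg + 1.954 kg = 597.2036 kg.
Addition/subtraction keeps the fewest decimal places: 39.8146 → 4 decimal places, 3.16 → 2 decimal places, 552.275 → 3 decimal places, 1.954 → 3 decimal places; limit is 2.
Rounded to 2 decimal places: 597.20 kg.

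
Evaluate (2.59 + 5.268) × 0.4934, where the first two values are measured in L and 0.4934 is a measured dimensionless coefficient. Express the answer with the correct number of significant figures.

3.88 L

2.59 L + 5.268 L = 7.858 L; the sum is limited to 2 decimal places (3 s.f.).
Carrying full precision, 7.858 × 0.4934 = 3.8771372 L; 0.4934 has 4 s.f., so the result keeps min(3, 4) = 3 s.f.
Rounded to 3 significant figures: 3.88 L.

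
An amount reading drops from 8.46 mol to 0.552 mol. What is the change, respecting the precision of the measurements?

7.91 mol

8.46 mol − 0.552 mol = 7.908 mol.
Addition/subtraction keeps the fewest decimal places: 8.46 → 2 decimal places, 0.552 → 3 decimal places; limit is 2.
Rounded to 2 decimal places: 7.91 mol.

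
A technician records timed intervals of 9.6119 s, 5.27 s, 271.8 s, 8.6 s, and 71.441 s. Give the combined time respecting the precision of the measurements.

9.6119 s + 5.27 s + 271.8 s + 8.6 s + 71.441 s = 366.7229 s.
Addition/subtraction keeps the fewest decimal places: 9.6119 → 4 decimal places, 5.27 → 2 decimal places, 271.8 → 1 decimal place, 8.6 → 1 decimal place, 71.441 → 3 decimal places; limit is 1.
Rounded to 1 decimal place: 366.7 s.

366.7 s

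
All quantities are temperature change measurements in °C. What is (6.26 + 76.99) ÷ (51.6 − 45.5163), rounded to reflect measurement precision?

6.26 + 76.99 = 83.25, limited to 2 d.p. → 4 s.f.; 51.6 − 45.5163 = 6.0837, limited to 1 d.p. → 2 s.f.
Carrying full precision, 83.25 ÷ 6.0837 = 13.6841067114…; keep min(4, 2) = 2 s.f.
Rounded to 2 significant figures: 14.

14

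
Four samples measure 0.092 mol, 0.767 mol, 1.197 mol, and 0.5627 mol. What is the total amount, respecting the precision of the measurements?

2.619 mol

0.092 mol + 0.767 mol + 1.197 mol + 0.5627 mol = 2.6187 mol.
Addition/subtraction keeps the fewest decimal places: 0.092 → 3 decimal places, 0.767 → 3 decimal places, 1.197 → 3 decimal places, 0.5627 → 4 decimal places; limit is 3.
Rounded to 3 decimal places: 2.619 mol.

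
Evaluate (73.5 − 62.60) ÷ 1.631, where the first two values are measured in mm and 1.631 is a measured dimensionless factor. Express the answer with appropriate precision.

6.68 mm

73.5 mm − 62.60 mm = 10.90 mm; the difference is limited to 1 decimal place (3 s.f.).
Carrying full precision, 10.90 ÷ 1.631 = 6.68301655426… mm; 1.631 has 4 s.f., so the result keeps min(3, 4) = 3 s.f.
Rounded to 3 significant figures: 6.68 mm.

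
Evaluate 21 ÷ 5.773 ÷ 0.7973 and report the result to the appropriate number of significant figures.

21 ÷ 5.773 ÷ 0.7973 = 4.56242746691…
Multiplication/division keeps the fewest significant figures: 21 → 2 s.f., 5.773 → 4 s.f., 0.7973 → 4 s.f.; limit is 2.
Rounded to 2 significant figures: 4.6.

4.6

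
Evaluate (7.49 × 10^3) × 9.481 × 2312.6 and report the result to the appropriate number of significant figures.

(7.49 × 10^3) × 9.481 × 2312.6 = 164223946.894
Multiplication/division keeps the fewest significant figures: 7.49 × 10^3 → 3 s.f., 9.481 → 4 s.f., 2312.6 → 5 s.f.; limit is 3.
Rounded to 3 significant figures: 1.64 × 10^8.

1.64 × 10^8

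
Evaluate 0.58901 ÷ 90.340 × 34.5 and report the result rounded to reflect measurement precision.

0.225

0.58901 ÷ 90.340 × 34.5 = 0.224937403144…
Multiplication/division keeps the fewest significant figures: 0.58901 → 5 s.f., 90.340 → 5 s.f., 34.5 → 3 s.f.; limit is 3.
Rounded to 3 significant figures: 0.225.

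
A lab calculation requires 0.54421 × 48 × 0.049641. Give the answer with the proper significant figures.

1.3

0.54421 × 48 × 0.049641 = 1.29672617328
Multiplication/division keeps the fewest significant figures: 0.54421 → 5 s.f., 48 → 2 s.f., 0.049641 → 5 s.f.; limit is 2.
Rounded to 2 significant figures: 1.3.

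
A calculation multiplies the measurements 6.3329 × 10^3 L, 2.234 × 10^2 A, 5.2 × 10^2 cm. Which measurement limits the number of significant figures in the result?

6.3329 × 10^3 L → 5 s.f.; 2.234 × 10^2 A → 4 s.f.; 5.2 × 10^2 cm → 2 s.f.
The fewest is 2 significant figures, from 5.2 × 10^2 cm.

5.2 × 10^2 cm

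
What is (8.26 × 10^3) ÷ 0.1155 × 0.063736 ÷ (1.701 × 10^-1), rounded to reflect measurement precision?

(8.26 × 10^3) ÷ 0.1155 × 0.063736 ÷ (1.701 × 10^-1) = 26796.5296706…
Multiplication/division keeps the fewest significant figures: 8.26 × 10^3 → 3 s.f., 0.1155 → 4 s.f., 0.063736 → 5 s.f., 1.701 × 10^-1 → 4 s.f.; limit is 3.
Rounded to 3 significant figures: 2.68 × 10^4.

2.68 × 10^4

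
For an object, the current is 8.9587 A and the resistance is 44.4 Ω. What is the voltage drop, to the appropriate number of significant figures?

voltage drop = 8.9587 A × 44.4 Ω = 397.76628 V.
8.9587 has 5 significant figures; 44.4 has 3.
Division/multiplication keeps the fewest: 3 significant figures.
Rounded: 398 V.

398 V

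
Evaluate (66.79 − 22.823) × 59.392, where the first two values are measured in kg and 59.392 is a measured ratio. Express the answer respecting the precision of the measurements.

2611 kg

66.79 kg − 22.823 kg = 43.967 kg; the difference is limited to 2 decimal places (4 s.f.).
Carrying full precision, 43.967 × 59.392 = 2611.288064 kg; 59.392 has 5 s.f., so the result keeps min(4, 5) = 4 s.f.
Rounded to 4 significant figures: 2611 kg.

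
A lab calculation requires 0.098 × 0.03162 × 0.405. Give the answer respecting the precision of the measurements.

0.098 × 0.03162 × 0.405 = 0.0012549978
Multiplication/division keeps the fewest significant figures: 0.098 → 2 s.f., 0.03162 → 4 s.f., 0.405 → 3 s.f.; limit is 2.
Rounded to 2 significant figures: 0.0013.

0.0013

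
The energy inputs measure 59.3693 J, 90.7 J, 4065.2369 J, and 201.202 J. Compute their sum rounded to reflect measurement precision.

4416.5 J

59.3693 J + 90.7 J + 4065.2369 J + 201.202 J = 4416.5082 J.
Addition/subtraction keeps the fewest decimal places: 59.3693 → 4 decimal places, 90.7 → 1 decimal place, 4065.2369 → 4 decimal places, 201.202 → 3 decimal places; limit is 1.
Rounded to 1 decimal place: 4416.5 J.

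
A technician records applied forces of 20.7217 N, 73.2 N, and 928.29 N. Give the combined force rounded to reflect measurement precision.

20.7217 N + 73.2 N + 928.29 N = 1022.2117 N.
Addition/subtraction keeps the fewest decimal places: 20.7217 → 4 decimal places, 73.2 → 1 decimal place, 928.29 → 2 decimal places; limit is 1.
Rounded to 1 decimal place: 1022.2 N.

1022.2 N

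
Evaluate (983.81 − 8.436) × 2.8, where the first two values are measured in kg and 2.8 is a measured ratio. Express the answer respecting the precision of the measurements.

983.81 kg − 8.436 kg = 975.374 kg; the difference is limited to 2 decimal places (5 s.f.).
Carrying full precision, 975.374 × 2.8 = 2731.0472 kg; 2.8 has 2 s.f., so the result keeps min(5, 2) = 2 s.f.
Rounded to 2 significant figures: 2.7 × 10^3 kg.

2.7 × 10^3 kg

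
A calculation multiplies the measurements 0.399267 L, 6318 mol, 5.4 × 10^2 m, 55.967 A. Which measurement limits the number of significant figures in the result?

0.399267 L → 6 s.f.; 6318 mol → 4 s.f.; 5.4 × 10^2 m → 2 s.f.; 55.967 A → 5 s.f.
The fewest is 2 significant figures, from 5.4 × 10^2 m.

5.4 × 10^2 m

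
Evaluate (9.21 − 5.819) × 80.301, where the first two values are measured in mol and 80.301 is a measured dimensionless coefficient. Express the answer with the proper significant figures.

272 mol

9.21 mol − 5.819 mol = 3.391 mol; the difference is limited to 2 decimal places (3 s.f.).
Carrying full precision, 3.391 × 80.301 = 272.300691 mol; 80.301 has 5 s.f., so the result keeps min(3, 5) = 3 s.f.
Rounded to 3 significant figures: 272 mol.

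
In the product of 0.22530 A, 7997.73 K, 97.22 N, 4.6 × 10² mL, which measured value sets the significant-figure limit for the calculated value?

4.6 × 10² mL

0.22530 A → 5 s.f.; 7997.73 K → 6 s.f.; 97.22 N → 4 s.f.; 4.6 × 10² mL → 2 s.f.
The fewest is 2 significant figures, from 4.6 × 10² mL.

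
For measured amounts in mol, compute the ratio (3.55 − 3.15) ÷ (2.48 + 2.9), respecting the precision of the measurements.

3.55 − 3.15 = 0.40, limited to 2 d.p. → 2 s.f.; 2.48 + 2.9 = 5.38, limited to 1 d.p. → 2 s.f.
Carrying full precision, 0.40 ÷ 5.38 = 0.0743494423792…; keep min(2, 2) = 2 s.f.
Rounded to 2 significant figures: 0.074.

0.074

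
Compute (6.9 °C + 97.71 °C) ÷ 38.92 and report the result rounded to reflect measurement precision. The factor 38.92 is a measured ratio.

2.688 °C

6.9 °C + 97.71 °C = 104.61 °C; the sum is limited to 1 decimal place (4 s.f.).
Carrying full precision, 104.61 ÷ 38.92 = 2.68782117163… °C; 38.92 has 4 s.f., so the result keeps min(4, 4) = 4 s.f.
Rounded to 4 significant figures: 2.688 °C.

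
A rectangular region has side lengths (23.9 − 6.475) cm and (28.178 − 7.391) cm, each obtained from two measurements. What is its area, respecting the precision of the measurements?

362 cm²

23.9 − 6.475 = 17.425, limited to 1 d.p. → 3 s.f.; 28.178 − 7.391 = 20.787, limited to 3 d.p. → 5 s.f.
Carrying full precision, 17.425 × 20.787 = 362.213475; keep min(3, 5) = 3 s.f.
Rounded to 3 significant figures: 362 cm².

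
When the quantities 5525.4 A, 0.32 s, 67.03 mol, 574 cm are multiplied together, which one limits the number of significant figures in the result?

0.32 s

5525.4 A → 5 s.f.; 0.32 s → 2 s.f.; 67.03 mol → 4 s.f.; 574 cm → 3 s.f.
The fewest is 2 significant figures, from 0.32 s.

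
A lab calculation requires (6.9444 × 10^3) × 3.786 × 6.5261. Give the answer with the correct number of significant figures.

(6.9444 × 10^3) × 3.786 × 6.5261 = 171580.947708…
Multiplication/division keeps the fewest significant figures: 6.9444 × 10^3 → 5 s.f., 3.786 → 4 s.f., 6.5261 → 5 s.f.; limit is 4.
Rounded to 4 significant figures: 1.716 × 10^5.

1.716 × 10^5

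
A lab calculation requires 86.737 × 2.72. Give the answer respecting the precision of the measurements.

86.737 × 2.72 = 235.92464
Multiplication/division keeps the fewest significant figures: 86.737 → 5 s.f., 2.72 → 3 s.f.; limit is 3.
Rounded to 3 significant figures: 236.

236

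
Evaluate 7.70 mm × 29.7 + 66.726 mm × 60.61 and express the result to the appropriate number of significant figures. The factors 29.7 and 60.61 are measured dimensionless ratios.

4273 mm

7.70 × 29.7 = 228.69 → 229 mm (3 s.f., last digit at the 10^0 place).
66.726 × 60.61 = 4044.26286 → 4.044 × 10^3 mm (4 s.f., last digit at the 10^0 place).
Sum: 4272.95286 mm; keep the coarser place, 10^0.
Result: 4273 mm.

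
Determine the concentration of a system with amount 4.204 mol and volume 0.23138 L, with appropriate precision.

18.17 mol/L

concentration = 4.204 mol ÷ 0.23138 L = 18.1692453972… mol/L.
4.204 has 4 significant figures; 0.23138 has 5.
Division/multiplication keeps the fewest: 4 significant figures.
Rounded: 18.17 mol/L.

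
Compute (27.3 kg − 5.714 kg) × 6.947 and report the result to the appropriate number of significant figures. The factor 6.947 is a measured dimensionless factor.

27.3 kg − 5.714 kg = 21.586 kg; the difference is limited to 1 decimal place (3 s.f.).
Carrying full precision, 21.586 × 6.947 = 149.957942 kg; 6.947 has 4 s.f., so the result keeps min(3, 4) = 3 s.f.
Rounded to 3 significant figures: 150. kg.

150. kg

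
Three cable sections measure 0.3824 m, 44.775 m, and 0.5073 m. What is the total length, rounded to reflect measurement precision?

0.3824 m + 44.775 m + 0.5073 m = 45.6647 m.
Addition/subtraction keeps the fewest decimal places: 0.3824 → 4 decimal places, 44.775 → 3 decimal places, 0.5073 → 4 decimal places; limit is 3.
Rounded to 3 decimal places: 45.665 m.

45.665 m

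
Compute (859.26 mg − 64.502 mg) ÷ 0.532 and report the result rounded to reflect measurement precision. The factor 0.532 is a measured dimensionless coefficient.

1.49 × 10^3 mg

859.26 mg − 64.502 mg = 794.758 mg; the difference is limited to 2 decimal places (5 s.f.).
Carrying full precision, 794.758 ÷ 0.532 = 1493.90601504… mg; 0.532 has 3 s.f., so the result keeps min(5, 3) = 3 s.f.
Rounded to 3 significant figures: 1.49 × 10^3 mg.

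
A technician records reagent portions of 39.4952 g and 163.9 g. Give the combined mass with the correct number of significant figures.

203.4 g

39.4952 g + 163.9 g = 203.3952 g.
Addition/subtraction keeps the fewest decimal places: 39.4952 → 4 decimal places, 163.9 → 1 decimal place; limit is 1.
Rounded to 1 decimal place: 203.4 g.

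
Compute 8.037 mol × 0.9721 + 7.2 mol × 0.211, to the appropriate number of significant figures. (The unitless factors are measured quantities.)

8.037 × 0.9721 = 7.8127677 → 7.813 mol (4 s.f., last digit at the 10^-3 place).
7.2 × 0.211 = 1.5192 → 1.5 mol (2 s.f., last digit at the 10^-1 place).
Sum: 9.3319677 mol; keep the coarser place, 10^-1.
Result: 9.3 mol.

9.3 mol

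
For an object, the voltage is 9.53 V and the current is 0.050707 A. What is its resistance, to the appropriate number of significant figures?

188 Ω

resistance = 9.53 V ÷ 0.050707 A = 187.942493147… Ω.
9.53 has 3 significant figures; 0.050707 has 5.
Division/multiplication keeps the fewest: 3 significant figures.
Rounded: 188 Ω.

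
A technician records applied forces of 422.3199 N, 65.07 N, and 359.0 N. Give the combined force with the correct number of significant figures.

422.3199 N + 65.07 N + 359.0 N = 846.3899 N.
Addition/subtraction keeps the fewest decimal places: 422.3199 → 4 decimal places, 65.07 → 2 decimal places, 359.0 → 1 decimal place; limit is 1.
Rounded to 1 decimal place: 846.4 N.

846.4 N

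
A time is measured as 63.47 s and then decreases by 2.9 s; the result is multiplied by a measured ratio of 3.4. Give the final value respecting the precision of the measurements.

63.47 s − 2.9 s = 60.57 s; the difference is limited to 1 decimal place (3 s.f.).
Carrying full precision, 60.57 × 3.4 = 205.938 s; 3.4 has 2 s.f., so the result keeps min(3, 2) = 2 s.f.
Rounded to 2 significant figures: 2.1 × 10² s.

2.1 × 10² s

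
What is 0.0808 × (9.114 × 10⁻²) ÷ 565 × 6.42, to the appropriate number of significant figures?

0.0808 × (9.114 × 10⁻²) ÷ 565 × 6.42 = 0.0000836771664425…
Multiplication/division keeps the fewest significant figures: 0.0808 → 3 s.f., 9.114 × 10⁻² → 4 s.f., 565 → 3 s.f., 6.42 → 3 s.f.; limit is 3.
Rounded to 3 significant figures: 8.37 × 10⁻⁵.

8.37 × 10⁻⁵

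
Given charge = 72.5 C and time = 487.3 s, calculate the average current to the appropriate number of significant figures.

0.149 A

average current = 72.5 C ÷ 487.3 s = 0.148778986251… A.
72.5 has 3 significant figures; 487.3 has 4.
Division/multiplication keeps the fewest: 3 significant figures.
Rounded: 0.149 A.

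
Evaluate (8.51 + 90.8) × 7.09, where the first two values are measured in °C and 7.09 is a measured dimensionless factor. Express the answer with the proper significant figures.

704 °C

8.51 °C + 90.8 °C = 99.31 °C; the sum is limited to 1 decimal place (3 s.f.).
Carrying full precision, 99.31 × 7.09 = 704.1079 °C; 7.09 has 3 s.f., so the result keeps min(3, 3) = 3 s.f.
Rounded to 3 significant figures: 704 °C.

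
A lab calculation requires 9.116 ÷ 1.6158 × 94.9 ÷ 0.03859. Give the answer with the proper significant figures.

9.116 ÷ 1.6158 × 94.9 ÷ 0.03859 = 13874.2062583…
Multiplication/division keeps the fewest significant figures: 9.116 → 4 s.f., 1.6158 → 5 s.f., 94.9 → 3 s.f., 0.03859 → 4 s.f.; limit is 3.
Rounded to 3 significant figures: 1.39 × 10⁴.

1.39 × 10⁴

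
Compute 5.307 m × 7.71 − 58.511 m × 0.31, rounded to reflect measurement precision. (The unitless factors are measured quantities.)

23 m

5.307 × 7.71 = 40.91697 → 40.9 m (3 s.f., last digit at the 10^-1 place).
58.511 × 0.31 = 18.13841 → 18 m (2 s.f., last digit at the 10^0 place).
Difference: 22.77856 m; keep the coarser place, 10^0.
Result: 23 m.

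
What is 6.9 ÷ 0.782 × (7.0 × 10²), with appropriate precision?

6.9 ÷ 0.782 × (7.0 × 10²) = 6176.47058824…
Multiplication/division keeps the fewest significant figures: 6.9 → 2 s.f., 0.782 → 3 s.f., 7.0 × 10² → 2 s.f.; limit is 2.
Rounded to 2 significant figures: 6.2 × 10³.

6.2 × 10³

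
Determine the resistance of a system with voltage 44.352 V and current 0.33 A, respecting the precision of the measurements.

1.3 × 10^2 Ω

resistance = 44.352 V ÷ 0.33 A = 134.4 Ω.
44.352 has 5 significant figures; 0.33 has 2.
Division/multiplication keeps the fewest: 2 significant figures.
Rounded: 1.3 × 10^2 Ω.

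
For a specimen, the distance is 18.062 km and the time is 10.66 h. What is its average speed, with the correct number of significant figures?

1.694 km/h

average speed = 18.062 km ÷ 10.66 h = 1.69437148218… km/h.
18.062 has 5 significant figures; 10.66 has 4.
Division/multiplication keeps the fewest: 4 significant figures.
Rounded: 1.694 km/h.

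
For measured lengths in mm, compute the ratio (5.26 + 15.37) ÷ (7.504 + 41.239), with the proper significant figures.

5.26 + 15.37 = 20.63, limited to 2 d.p. → 4 s.f.; 7.504 + 41.239 = 48.743, limited to 3 d.p. → 5 s.f.
Carrying full precision, 20.63 ÷ 48.743 = 0.42324026014…; keep min(4, 5) = 4 s.f.
Rounded to 4 significant figures: 0.4232.

0.4232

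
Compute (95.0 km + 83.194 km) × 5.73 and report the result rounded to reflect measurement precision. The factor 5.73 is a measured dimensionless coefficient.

95.0 km + 83.194 km = 178.194 km; the sum is limited to 1 decimal place (4 s.f.).
Carrying full precision, 178.194 × 5.73 = 1021.05162 km; 5.73 has 3 s.f., so the result keeps min(4, 3) = 3 s.f.
Rounded to 3 significant figures: 1.02 × 10^3 km.

1.02 × 10^3 km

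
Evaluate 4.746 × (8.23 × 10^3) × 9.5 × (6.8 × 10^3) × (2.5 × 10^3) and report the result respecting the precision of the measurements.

6.3 × 10^12

4.746 × (8.23 × 10^3) × 9.5 × (6.8 × 10^3) × (2.5 × 10^3) = 6.30812217 × 10^12
Multiplication/division keeps the fewest significant figures: 4.746 → 4 s.f., 8.23 × 10^3 → 3 s.f., 9.5 → 2 s.f., 6.8 × 10^3 → 2 s.f., 2.5 × 10^3 → 2 s.f.; limit is 2.
Rounded to 2 significant figures: 6.3 × 10^12.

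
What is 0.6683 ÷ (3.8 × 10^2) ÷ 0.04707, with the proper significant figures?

0.037

0.6683 ÷ (3.8 × 10^2) ÷ 0.04707 = 0.0373631657218…
Multiplication/division keeps the fewest significant figures: 0.6683 → 4 s.f., 3.8 × 10^2 → 2 s.f., 0.04707 → 4 s.f.; limit is 2.
Rounded to 2 significant figures: 0.037.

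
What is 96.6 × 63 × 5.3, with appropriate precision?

96.6 × 63 × 5.3 = 32254.74
Multiplication/division keeps the fewest significant figures: 96.6 → 3 s.f., 63 → 2 s.f., 5.3 → 2 s.f.; limit is 2.
Rounded to 2 significant figures: 3.2 × 10^4.

3.2 × 10^4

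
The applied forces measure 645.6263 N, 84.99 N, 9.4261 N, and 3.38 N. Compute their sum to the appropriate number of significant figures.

743.42 N

645.6263 N + 84.99 N + 9.4261 N + 3.38 N = 743.4224 N.
Addition/subtraction keeps the fewest decimal places: 645.6263 → 4 decimal places, 84.99 → 2 decimal places, 9.4261 → 4 decimal places, 3.38 → 2 decimal places; limit is 2.
Rounded to 2 decimal places: 743.42 N.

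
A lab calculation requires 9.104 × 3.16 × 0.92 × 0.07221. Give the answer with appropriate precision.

1.9

9.104 × 3.16 × 0.92 × 0.07221 = 1.91119281485…
Multiplication/division keeps the fewest significant figures: 9.104 → 4 s.f., 3.16 → 3 s.f., 0.92 → 2 s.f., 0.07221 → 4 s.f.; limit is 2.
Rounded to 2 significant figures: 1.9.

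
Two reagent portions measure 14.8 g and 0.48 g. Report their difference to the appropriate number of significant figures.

14.8 g − 0.48 g = 14.32 g.
Addition/subtraction keeps the fewest decimal places: 14.8 → 1 decimal place, 0.48 → 2 decimal places; limit is 1.
Rounded to 1 decimal place: 14.3 g.

14.3 g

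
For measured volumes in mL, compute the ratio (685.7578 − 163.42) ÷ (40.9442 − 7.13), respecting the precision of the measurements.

685.7578 − 163.42 = 522.3378, limited to 2 d.p. → 5 s.f.; 40.9442 − 7.13 = 33.8142, limited to 2 d.p. → 4 s.f.
Carrying full precision, 522.3378 ÷ 33.8142 = 15.4472913746…; keep min(5, 4) = 4 s.f.
Rounded to 4 significant figures: 15.45.

15.45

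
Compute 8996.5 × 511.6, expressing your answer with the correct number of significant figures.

4.603 × 10^6

8996.5 × 511.6 = 4602609.4
Multiplication/division keeps the fewest significant figures: 8996.5 → 5 s.f., 511.6 → 4 s.f.; limit is 4.
Rounded to 4 significant figures: 4.603 × 10^6.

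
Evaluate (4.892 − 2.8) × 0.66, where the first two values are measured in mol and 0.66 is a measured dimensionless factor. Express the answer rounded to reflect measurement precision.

4.892 mol − 2.8 mol = 2.092 mol; the difference is limited to 1 decimal place (2 s.f.).
Carrying full precision, 2.092 × 0.66 = 1.38072 mol; 0.66 has 2 s.f., so the result keeps min(2, 2) = 2 s.f.
Rounded to 2 significant figures: 1.4 mol.

1.4 mol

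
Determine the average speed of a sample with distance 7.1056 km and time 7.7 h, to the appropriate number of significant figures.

average speed = 7.1056 km ÷ 7.7 h = 0.922805194805… km/h.
7.1056 has 5 significant figures; 7.7 has 2.
Division/multiplication keeps the fewest: 2 significant figures.
Rounded: 9.2 × 10^-1 km/h.

9.2 × 10^-1 km/h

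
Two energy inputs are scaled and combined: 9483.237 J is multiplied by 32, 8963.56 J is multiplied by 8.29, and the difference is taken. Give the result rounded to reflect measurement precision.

9483.237 × 32 = 303463.584 → 3.0 × 10^5 J (2 s.f., last digit at the 10^4 place).
8963.56 × 8.29 = 74307.9124 → 7.43 × 10^4 J (3 s.f., last digit at the 10^2 place).
Difference: 229155.6716 J; keep the coarser place, 10^4.
Result: 2.3 × 10^5 J.

2.3 × 10^5 J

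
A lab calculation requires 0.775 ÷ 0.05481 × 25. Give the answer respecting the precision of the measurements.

0.775 ÷ 0.05481 × 25 = 353.493887977…
Multiplication/division keeps the fewest significant figures: 0.775 → 3 s.f., 0.05481 → 4 s.f., 25 → 2 s.f.; limit is 2.
Rounded to 2 significant figures: 3.5 × 10².

3.5 × 10²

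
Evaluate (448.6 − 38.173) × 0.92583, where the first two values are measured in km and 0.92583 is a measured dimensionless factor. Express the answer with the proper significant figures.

380.0 km

448.6 km − 38.173 km = 410.427 km; the difference is limited to 1 decimal place (4 s.f.).
Carrying full precision, 410.427 × 0.92583 = 379.98562941 km; 0.92583 has 5 s.f., so the result keeps min(4, 5) = 4 s.f.
Rounded to 4 significant figures: 380.0 km.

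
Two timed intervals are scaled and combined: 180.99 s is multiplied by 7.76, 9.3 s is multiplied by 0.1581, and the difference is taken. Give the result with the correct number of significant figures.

180.99 × 7.76 = 1404.4824 → 1.40 × 10^3 s (3 s.f., last digit at the 10^1 place).
9.3 × 0.1581 = 1.47033 → 1.5 s (2 s.f., last digit at the 10^-1 place).
Difference: 1403.01207 s; keep the coarser place, 10^1.
Result: 1.40 × 10^3 s.

1.40 × 10^3 s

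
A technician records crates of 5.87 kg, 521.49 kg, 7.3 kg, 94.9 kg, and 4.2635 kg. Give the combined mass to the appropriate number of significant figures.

633.8 kg

5.87 kg + 521.49 kg + 7.3 kg + 94.9 kg + 4.2635 kg = 633.8235 kg.
Addition/subtraction keeps the fewest decimal places: 5.87 → 2 decimal places, 521.49 → 2 decimal places, 7.3 → 1 decimal place, 94.9 → 1 decimal place, 4.2635 → 4 decimal places; limit is 1.
Rounded to 1 decimal place: 633.8 kg.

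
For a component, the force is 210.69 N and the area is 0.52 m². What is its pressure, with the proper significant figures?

pressure = 210.69 N ÷ 0.52 m² = 405.173076923… Pa.
210.69 has 5 significant figures; 0.52 has 2.
Division/multiplication keeps the fewest: 2 significant figures.
Rounded: 4.1 × 10² Pa.

4.1 × 10² Pa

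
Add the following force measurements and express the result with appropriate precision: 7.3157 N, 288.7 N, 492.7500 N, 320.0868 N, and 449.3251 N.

1.5582 × 10^3 N

7.3157 N + 288.7 N + 492.7500 N + 320.0868 N + 449.3251 N = 1558.1776 N.
Addition/subtraction keeps the fewest decimal places: 7.3157 → 4 decimal places, 288.7 → 1 decimal place, 492.7500 → 4 decimal places, 320.0868 → 4 decimal places, 449.3251 → 4 decimal places; limit is 1.
Rounded to 1 decimal place: 1.5582 × 10^3 N.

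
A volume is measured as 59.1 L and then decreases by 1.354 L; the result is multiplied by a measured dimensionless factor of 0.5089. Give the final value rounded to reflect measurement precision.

59.1 L − 1.354 L = 57.746 L; the difference is limited to 1 decimal place (3 s.f.).
Carrying full precision, 57.746 × 0.5089 = 29.3869394 L; 0.5089 has 4 s.f., so the result keeps min(3, 4) = 3 s.f.
Rounded to 3 significant figures: 29.4 L.

29.4 L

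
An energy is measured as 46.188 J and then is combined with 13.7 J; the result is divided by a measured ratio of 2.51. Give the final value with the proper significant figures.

23.9 J

46.188 J + 13.7 J = 59.888 J; the sum is limited to 1 decimal place (3 s.f.).
Carrying full precision, 59.888 ÷ 2.51 = 23.8597609562… J; 2.51 has 3 s.f., so the result keeps min(3, 3) = 3 s.f.
Rounded to 3 significant figures: 23.9 J.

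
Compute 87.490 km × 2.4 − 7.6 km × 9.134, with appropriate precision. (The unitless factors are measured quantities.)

1.4 × 10^2 km

87.490 × 2.4 = 209.976 → 2.1 × 10^2 km (2 s.f., last digit at the 10^1 place).
7.6 × 9.134 = 69.4184 → 69 km (2 s.f., last digit at the 10^0 place).
Difference: 140.5576 km; keep the coarser place, 10^1.
Result: 1.4 × 10^2 km.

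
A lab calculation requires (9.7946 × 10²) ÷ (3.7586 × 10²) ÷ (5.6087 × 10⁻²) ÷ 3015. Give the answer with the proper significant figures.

0.01541

(9.7946 × 10²) ÷ (3.7586 × 10²) ÷ (5.6087 × 10⁻²) ÷ 3015 = 0.0154102990896…
Multiplication/division keeps the fewest significant figures: 9.7946 × 10² → 5 s.f., 3.7586 × 10² → 5 s.f., 5.6087 × 10⁻² → 5 s.f., 3015 → 4 s.f.; limit is 4.
Rounded to 4 significant figures: 0.01541.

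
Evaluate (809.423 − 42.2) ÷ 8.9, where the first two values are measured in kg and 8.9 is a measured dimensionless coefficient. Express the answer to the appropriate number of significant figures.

86 kg

809.423 kg − 42.2 kg = 767.223 kg; the difference is limited to 1 decimal place (4 s.f.).
Carrying full precision, 767.223 ÷ 8.9 = 86.2048314607… kg; 8.9 has 2 s.f., so the result keeps min(4, 2) = 2 s.f.
Rounded to 2 significant figures: 86 kg.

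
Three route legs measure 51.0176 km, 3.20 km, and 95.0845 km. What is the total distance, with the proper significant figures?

149.30 km

51.0176 km + 3.20 km + 95.0845 km = 149.3021 km.
Addition/subtraction keeps the fewest decimal places: 51.0176 → 4 decimal places, 3.20 → 2 decimal places, 95.0845 → 4 decimal places; limit is 2.
Rounded to 2 decimal places: 149.30 km.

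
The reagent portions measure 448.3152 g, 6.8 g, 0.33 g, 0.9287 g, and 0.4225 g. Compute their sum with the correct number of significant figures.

448.3152 g + 6.8 g + 0.33 g + 0.9287 g + 0.4225 g = 456.7964 g.
Addition/subtraction keeps the fewest decimal places: 448.3152 → 4 decimal places, 6.8 → 1 decimal place, 0.33 → 2 decimal places, 0.9287 → 4 decimal places, 0.4225 → 4 decimal places; limit is 1.
Rounded to 1 decimal place: 456.8 g.

456.8 g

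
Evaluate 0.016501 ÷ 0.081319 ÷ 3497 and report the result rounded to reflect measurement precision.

0.016501 ÷ 0.081319 ÷ 3497 = 0.0000580259958501…
Multiplication/division keeps the fewest significant figures: 0.016501 → 5 s.f., 0.081319 → 5 s.f., 3497 → 4 s.f.; limit is 4.
Rounded to 4 significant figures: 5.803 × 10^-5.

5.803 × 10^-5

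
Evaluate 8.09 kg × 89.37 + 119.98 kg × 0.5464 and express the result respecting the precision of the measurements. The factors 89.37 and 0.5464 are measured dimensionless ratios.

789 kg

8.09 × 89.37 = 723.0033 → 7.23 × 10² kg (3 s.f., last digit at the 10^0 place).
119.98 × 0.5464 = 65.557072 → 65.56 kg (4 s.f., last digit at the 10^-2 place).
Sum: 788.560372 kg; keep the coarser place, 10^0.
Result: 789 kg.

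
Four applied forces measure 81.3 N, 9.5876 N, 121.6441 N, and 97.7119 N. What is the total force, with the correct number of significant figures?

310.2 N

81.3 N + 9.5876 N + 121.6441 N + 97.7119 N = 310.2436 N.
Addition/subtraction keeps the fewest decimal places: 81.3 → 1 decimal place, 9.5876 → 4 decimal places, 121.6441 → 4 decimal places, 97.7119 → 4 decimal places; limit is 1.
Rounded to 1 decimal place: 310.2 N.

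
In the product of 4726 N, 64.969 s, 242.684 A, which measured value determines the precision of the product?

4726 N

4726 N → 4 s.f.; 64.969 s → 5 s.f.; 242.684 A → 6 s.f.
The fewest is 4 significant figures, from 4726 N.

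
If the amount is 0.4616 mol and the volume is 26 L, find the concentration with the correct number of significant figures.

concentration = 0.4616 mol ÷ 26 L = 0.0177538461538… mol/L.
0.4616 has 4 significant figures; 26 has 2.
Division/multiplication keeps the fewest: 2 significant figures.
Rounded: 0.018 mol/L.

0.018 mol/L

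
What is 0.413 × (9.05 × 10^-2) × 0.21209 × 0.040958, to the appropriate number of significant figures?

0.413 × (9.05 × 10^-2) × 0.21209 × 0.040958 = 0.000324681515646…
Multiplication/division keeps the fewest significant figures: 0.413 → 3 s.f., 9.05 × 10^-2 → 3 s.f., 0.21209 → 5 s.f., 0.040958 → 5 s.f.; limit is 3.
Rounded to 3 significant figures: 3.25 × 10^-4.

3.25 × 10^-4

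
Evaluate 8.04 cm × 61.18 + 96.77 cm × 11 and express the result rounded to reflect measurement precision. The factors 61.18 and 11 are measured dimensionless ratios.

8.04 × 61.18 = 491.8872 → 492 cm (3 s.f., last digit at the 10^0 place).
96.77 × 11 = 1064.47 → 1.1 × 10^3 cm (2 s.f., last digit at the 10^2 place).
Sum: 1556.3572 cm; keep the coarser place, 10^2.
Result: 1.6 × 10^3 cm.

1.6 × 10^3 cm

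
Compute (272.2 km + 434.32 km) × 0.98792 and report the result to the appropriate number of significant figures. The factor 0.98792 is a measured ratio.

6.980 × 10² km

272.2 km + 434.32 km = 706.52 km; the sum is limited to 1 decimal place (4 s.f.).
Carrying full precision, 706.52 × 0.98792 = 697.9852384 km; 0.98792 has 5 s.f., so the result keeps min(4, 5) = 4 s.f.
Rounded to 4 significant figures: 6.980 × 10² km.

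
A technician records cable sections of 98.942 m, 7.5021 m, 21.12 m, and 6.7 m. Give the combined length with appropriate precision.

134.3 m

98.942 m + 7.5021 m + 21.12 m + 6.7 m = 134.2641 m.
Addition/subtraction keeps the fewest decimal places: 98.942 → 3 decimal places, 7.5021 → 4 decimal places, 21.12 → 2 decimal places, 6.7 → 1 decimal place; limit is 1.
Rounded to 1 decimal place: 134.3 m.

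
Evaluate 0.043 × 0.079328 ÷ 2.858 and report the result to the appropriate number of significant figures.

0.0012

0.043 × 0.079328 ÷ 2.858 = 0.0011935283415…
Multiplication/division keeps the fewest significant figures: 0.043 → 2 s.f., 0.079328 → 5 s.f., 2.858 → 4 s.f.; limit is 2.
Rounded to 2 significant figures: 0.0012.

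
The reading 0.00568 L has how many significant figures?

0.00568: leading zeros are not significant.

3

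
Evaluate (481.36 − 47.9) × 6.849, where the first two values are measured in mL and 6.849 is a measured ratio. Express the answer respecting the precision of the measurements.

481.36 mL − 47.9 mL = 433.46 mL; the difference is limited to 1 decimal place (4 s.f.).
Carrying full precision, 433.46 × 6.849 = 2968.76754 mL; 6.849 has 4 s.f., so the result keeps min(4, 4) = 4 s.f.
Rounded to 4 significant figures: 2969 mL.

2969 mL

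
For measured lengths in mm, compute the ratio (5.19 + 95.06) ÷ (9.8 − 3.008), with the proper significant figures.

5.19 + 95.06 = 100.25, limited to 2 d.p. → 5 s.f.; 9.8 − 3.008 = 6.792, limited to 1 d.p. → 2 s.f.
Carrying full precision, 100.25 ÷ 6.792 = 14.7600117786…; keep min(5, 2) = 2 s.f.
Rounded to 2 significant figures: 15.

15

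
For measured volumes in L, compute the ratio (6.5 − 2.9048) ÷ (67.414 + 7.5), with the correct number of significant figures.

6.5 − 2.9048 = 3.5952, limited to 1 d.p. → 2 s.f.; 67.414 + 7.5 = 74.914, limited to 1 d.p. → 3 s.f.
Carrying full precision, 3.5952 ÷ 74.914 = 0.0479910297141…; keep min(2, 3) = 2 s.f.
Rounded to 2 significant figures: 0.048.

0.048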